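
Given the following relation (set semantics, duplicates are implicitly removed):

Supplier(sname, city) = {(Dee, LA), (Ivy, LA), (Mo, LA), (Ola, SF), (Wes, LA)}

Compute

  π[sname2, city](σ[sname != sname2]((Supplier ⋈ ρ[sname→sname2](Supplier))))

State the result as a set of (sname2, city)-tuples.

{(Dee, LA), (Ivy, LA), (Mo, LA), (Wes, LA)}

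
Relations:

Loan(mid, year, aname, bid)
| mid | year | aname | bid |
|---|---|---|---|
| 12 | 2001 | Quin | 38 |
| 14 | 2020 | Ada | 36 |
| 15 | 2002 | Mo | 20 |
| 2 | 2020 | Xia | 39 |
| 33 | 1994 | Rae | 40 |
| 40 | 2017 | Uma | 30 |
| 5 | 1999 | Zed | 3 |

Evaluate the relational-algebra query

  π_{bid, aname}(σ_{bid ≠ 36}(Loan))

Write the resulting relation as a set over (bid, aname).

Filtering on bid ≠ 36 leaves {(12, 2001, Quin, 38), (15, 2002, Mo, 20), (2, 2020, Xia, 39), (33, 1994, Rae, 40), (40, 2017, Uma, 30), (5, 1999, Zed, 3)}.
Projecting to bid, aname: {(20, Mo), (3, Zed), (30, Uma), (38, Quin), (39, Xia), (40, Rae)}

{(20, Mo), (3, Zed), (30, Uma), (38, Quin), (39, Xia), (40, Rae)}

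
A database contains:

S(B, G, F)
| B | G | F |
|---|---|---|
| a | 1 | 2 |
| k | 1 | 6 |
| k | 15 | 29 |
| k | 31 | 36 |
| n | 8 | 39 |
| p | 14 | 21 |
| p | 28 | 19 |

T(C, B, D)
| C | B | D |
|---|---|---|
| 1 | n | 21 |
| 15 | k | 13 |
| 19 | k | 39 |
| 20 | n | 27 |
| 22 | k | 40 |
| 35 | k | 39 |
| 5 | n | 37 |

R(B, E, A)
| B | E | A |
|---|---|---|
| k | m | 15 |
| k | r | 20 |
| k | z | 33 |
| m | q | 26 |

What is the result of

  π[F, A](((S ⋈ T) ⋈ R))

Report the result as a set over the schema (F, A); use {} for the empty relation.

{(29, 15), (29, 20), (29, 33), (36, 15), (36, 20), (36, 33), (6, 15), (6, 20), (6, 33)}

S ⋈ T (natural join on B): {(k, 1, 6, 15, 13), (k, 1, 6, 19, 39), (k, 1, 6, 22, 40), (k, 1, 6, 35, 39), (k, 15, 29, 15, 13), (k, 15, 29, 19, 39), (k, 15, 29, 22, 40), (k, 15, 29, 35, 39), (k, 31, 36, 15, 13), (k, 31, 36, 19, 39), (k, 31, 36, 22, 40), (k, 31, 36, 35, 39), (n, 8, 39, 1, 21), (n, 8, 39, 20, 27), (n, 8, 39, 5, 37)}
(S ⋈ T) ⋈ R (natural join on B): {(k, 1, 6, 15, 13, m, 15), (k, 1, 6, 15, 13, r, 20), (k, 1, 6, 15, 13, z, 33), (k, 1, 6, 19, 39, m, 15), (k, 1, 6, 19, 39, r, 20), (k, 1, 6, 19, 39, z, 33), (k, 1, 6, 22, 40, m, 15), (k, 1, 6, 22, 40, r, 20), (k, 1, 6, 22, 40, z, 33), (k, 1, 6, 35, 39, m, 15), (k, 1, 6, 35, 39, r, 20), (k, 1, 6, 35, 39, z, 33), (k, 15, 29, 15, 13, m, 15), (k, 15, 29, 15, 13, r, 20), (k, 15, 29, 15, 13, z, 33), (k, 15, 29, 19, 39, m, 15), (k, 15, 29, 19, 39, r, 20), (k, 15, 29, 19, 39, z, 33), (k, 15, 29, 22, 40, m, 15), (k, 15, 29, 22, 40, r, 20), (k, 15, 29, 22, 40, z, 33), (k, 15, 29, 35, 39, m, 15), (k, 15, 29, 35, 39, r, 20), (k, 15, 29, 35, 39, z, 33), (k, 31, 36, 15, 13, m, 15), (k, 31, 36, 15, 13, r, 20), (k, 31, 36, 15, 13, z, 33), (k, 31, 36, 19, 39, m, 15), (k, 31, 36, 19, 39, r, 20), (k, 31, 36, 19, 39, z, 33), (k, 31, 36, 22, 40, m, 15), (k, 31, 36, 22, 40, r, 20), (k, 31, 36, 22, 40, z, 33), (k, 31, 36, 35, 39, m, 15), (k, 31, 36, 35, 39, r, 20), (k, 31, 36, 35, 39, z, 33)}
Keep only column(s) F, A (27 duplicate(s) eliminated): {(29, 15), (29, 20), (29, 33), (36, 15), (36, 20), (36, 33), (6, 15), (6, 20), (6, 33)}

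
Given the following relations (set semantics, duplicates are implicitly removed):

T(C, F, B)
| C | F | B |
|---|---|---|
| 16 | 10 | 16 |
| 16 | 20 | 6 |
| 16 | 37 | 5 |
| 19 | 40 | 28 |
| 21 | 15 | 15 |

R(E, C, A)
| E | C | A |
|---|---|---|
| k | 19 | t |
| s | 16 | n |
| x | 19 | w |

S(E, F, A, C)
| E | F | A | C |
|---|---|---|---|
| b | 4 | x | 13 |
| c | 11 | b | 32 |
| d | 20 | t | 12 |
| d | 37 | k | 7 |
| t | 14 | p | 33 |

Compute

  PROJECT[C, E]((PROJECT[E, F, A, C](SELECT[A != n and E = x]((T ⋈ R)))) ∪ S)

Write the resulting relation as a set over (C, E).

Natural join on C: {(16, 10, 16, s, n), (16, 20, 6, s, n), (16, 37, 5, s, n), (19, 40, 28, k, t), (19, 40, 28, x, w)}
Selection A != n and E = x: {(19, 40, 28, x, w)}
π[E, F, A, C]: project onto (E, F, A, C) → {(x, 40, w, 19)}
Taking the union: {(b, 4, x, 13), (c, 11, b, 32), (d, 20, t, 12), (d, 37, k, 7), (t, 14, p, 33), (x, 40, w, 19)}
π[C, E]: project onto (C, E) → {(12, d), (13, b), (19, x), (32, c), (33, t), (7, d)}

{(12, d), (13, b), (19, x), (32, c), (33, t), (7, d)}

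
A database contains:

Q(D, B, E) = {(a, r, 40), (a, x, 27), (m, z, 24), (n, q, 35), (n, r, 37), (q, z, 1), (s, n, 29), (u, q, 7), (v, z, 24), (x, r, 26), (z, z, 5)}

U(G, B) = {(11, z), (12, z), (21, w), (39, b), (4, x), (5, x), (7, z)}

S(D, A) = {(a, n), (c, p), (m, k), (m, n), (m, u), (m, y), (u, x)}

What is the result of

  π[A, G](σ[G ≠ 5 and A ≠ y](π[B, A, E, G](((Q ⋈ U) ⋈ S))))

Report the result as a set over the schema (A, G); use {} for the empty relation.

{(k, 11), (k, 12), (k, 7), (n, 11), (n, 12), (n, 4), (n, 7), (u, 11), (u, 12), (u, 7)}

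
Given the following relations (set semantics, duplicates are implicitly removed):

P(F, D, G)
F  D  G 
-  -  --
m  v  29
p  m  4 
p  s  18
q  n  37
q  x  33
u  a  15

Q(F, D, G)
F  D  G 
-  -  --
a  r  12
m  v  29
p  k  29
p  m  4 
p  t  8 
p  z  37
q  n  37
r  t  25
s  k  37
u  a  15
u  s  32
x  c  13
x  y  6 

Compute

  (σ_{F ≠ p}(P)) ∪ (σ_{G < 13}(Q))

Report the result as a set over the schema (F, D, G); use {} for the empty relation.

{(a, r, 12), (m, v, 29), (p, m, 4), (p, t, 8), (q, n, 37), (q, x, 33), (u, a, 15), (x, y, 6)}

Selection F ≠ p: {(m, v, 29), (q, n, 37), (q, x, 33), (u, a, 15)}
Selection G < 13: {(a, r, 12), (p, m, 4), (p, t, 8), (x, y, 6)}
Union: {(m, v, 29), (q, n, 37), (q, x, 33), (u, a, 15)} with {(a, r, 12), (p, m, 4), (p, t, 8), (x, y, 6)} → {(a, r, 12), (m, v, 29), (p, m, 4), (p, t, 8), (q, n, 37), (q, x, 33), (u, a, 15), (x, y, 6)}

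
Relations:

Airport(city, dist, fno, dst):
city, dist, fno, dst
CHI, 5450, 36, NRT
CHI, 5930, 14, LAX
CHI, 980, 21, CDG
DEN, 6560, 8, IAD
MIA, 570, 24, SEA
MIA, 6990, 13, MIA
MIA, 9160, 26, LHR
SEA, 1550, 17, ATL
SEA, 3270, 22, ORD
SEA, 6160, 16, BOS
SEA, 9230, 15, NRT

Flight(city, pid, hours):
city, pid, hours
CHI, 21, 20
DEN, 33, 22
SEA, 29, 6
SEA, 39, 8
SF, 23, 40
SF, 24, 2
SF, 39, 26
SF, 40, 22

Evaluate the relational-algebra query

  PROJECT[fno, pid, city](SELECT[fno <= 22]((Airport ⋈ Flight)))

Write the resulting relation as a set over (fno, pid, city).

Joining Airport and Flight on city yields {(CHI, 5450, 36, NRT, 21, 20), (CHI, 5930, 14, LAX, 21, 20), (CHI, 980, 21, CDG, 21, 20), (DEN, 6560, 8, IAD, 33, 22), (SEA, 1550, 17, ATL, 29, 6), (SEA, 1550, 17, ATL, 39, 8), (SEA, 3270, 22, ORD, 29, 6), (SEA, 3270, 22, ORD, 39, 8), (SEA, 6160, 16, BOS, 29, 6), (SEA, 6160, 16, BOS, 39, 8), (SEA, 9230, 15, NRT, 29, 6), (SEA, 9230, 15, NRT, 39, 8)}.
σ[fno <= 22]: keep tuples satisfying fno <= 22 → {(CHI, 5930, 14, LAX, 21, 20), (CHI, 980, 21, CDG, 21, 20), (DEN, 6560, 8, IAD, 33, 22), (SEA, 1550, 17, ATL, 29, 6), (SEA, 1550, 17, ATL, 39, 8), (SEA, 3270, 22, ORD, 29, 6), (SEA, 3270, 22, ORD, 39, 8), (SEA, 6160, 16, BOS, 29, 6), (SEA, 6160, 16, BOS, 39, 8), (SEA, 9230, 15, NRT, 29, 6), (SEA, 9230, 15, NRT, 39, 8)}
Keep only column(s) fno, pid, city: {(14, 21, CHI), (15, 29, SEA), (15, 39, SEA), (16, 29, SEA), (16, 39, SEA), (17, 29, SEA), (17, 39, SEA), (21, 21, CHI), (22, 29, SEA), (22, 39, SEA), (8, 33, DEN)}

{(14, 21, CHI), (15, 29, SEA), (15, 39, SEA), (16, 29, SEA), (16, 39, SEA), (17, 29, SEA), (17, 39, SEA), (21, 21, CHI), (22, 29, SEA), (22, 39, SEA), (8, 33, DEN)}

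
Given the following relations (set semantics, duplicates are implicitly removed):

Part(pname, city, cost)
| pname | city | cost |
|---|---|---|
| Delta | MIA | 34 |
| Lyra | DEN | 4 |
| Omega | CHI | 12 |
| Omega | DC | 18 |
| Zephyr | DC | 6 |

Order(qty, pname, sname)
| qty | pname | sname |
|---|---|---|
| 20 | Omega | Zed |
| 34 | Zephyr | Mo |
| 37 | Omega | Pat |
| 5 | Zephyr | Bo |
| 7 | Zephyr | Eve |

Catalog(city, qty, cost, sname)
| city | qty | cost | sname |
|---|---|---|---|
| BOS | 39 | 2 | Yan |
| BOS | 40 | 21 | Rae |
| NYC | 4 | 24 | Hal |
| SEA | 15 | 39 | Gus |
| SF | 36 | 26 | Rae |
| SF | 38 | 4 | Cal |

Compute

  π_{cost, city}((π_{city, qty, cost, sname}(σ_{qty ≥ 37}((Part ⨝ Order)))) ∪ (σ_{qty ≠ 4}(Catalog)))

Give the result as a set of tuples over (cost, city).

Natural join on pname: {(Omega, CHI, 12, 20, Zed), (Omega, CHI, 12, 37, Pat), (Omega, DC, 18, 20, Zed), (Omega, DC, 18, 37, Pat), (Zephyr, DC, 6, 34, Mo), (Zephyr, DC, 6, 5, Bo), (Zephyr, DC, 6, 7, Eve)}
Selection qty ≥ 37: {(Omega, CHI, 12, 37, Pat), (Omega, DC, 18, 37, Pat)}
Projecting to city, qty, cost, sname: {(CHI, 37, 12, Pat), (DC, 37, 18, Pat)}
Selection qty ≠ 4: {(BOS, 39, 2, Yan), (BOS, 40, 21, Rae), (SEA, 15, 39, Gus), (SF, 36, 26, Rae), (SF, 38, 4, Cal)}
Union: {(CHI, 37, 12, Pat), (DC, 37, 18, Pat)} with {(BOS, 39, 2, Yan), (BOS, 40, 21, Rae), (SEA, 15, 39, Gus), (SF, 36, 26, Rae), (SF, 38, 4, Cal)} → {(BOS, 39, 2, Yan), (BOS, 40, 21, Rae), (CHI, 37, 12, Pat), (DC, 37, 18, Pat), (SEA, 15, 39, Gus), (SF, 36, 26, Rae), (SF, 38, 4, Cal)}
Projecting to cost, city: {(12, CHI), (18, DC), (2, BOS), (21, BOS), (26, SF), (39, SEA), (4, SF)}

{(12, CHI), (18, DC), (2, BOS), (21, BOS), (26, SF), (39, SEA), (4, SF)}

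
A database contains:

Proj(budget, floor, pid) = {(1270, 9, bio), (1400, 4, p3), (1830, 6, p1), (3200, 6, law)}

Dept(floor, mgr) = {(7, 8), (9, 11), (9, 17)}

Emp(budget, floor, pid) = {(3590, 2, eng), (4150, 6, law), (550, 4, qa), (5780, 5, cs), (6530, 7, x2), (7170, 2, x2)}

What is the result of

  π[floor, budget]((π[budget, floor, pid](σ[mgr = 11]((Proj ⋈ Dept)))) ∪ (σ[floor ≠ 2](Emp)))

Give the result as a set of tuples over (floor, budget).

Proj ⋈ Dept (natural join on floor): {(1270, 9, bio, 11), (1270, 9, bio, 17)}
Apply σ_{mgr = 11}; surviving tuples: {(1270, 9, bio, 11)}
π[budget, floor, pid]: project onto (budget, floor, pid) → {(1270, 9, bio)}
Apply σ_{floor ≠ 2}; surviving tuples: {(4150, 6, law), (550, 4, qa), (5780, 5, cs), (6530, 7, x2)}
Taking the union: {(1270, 9, bio), (4150, 6, law), (550, 4, qa), (5780, 5, cs), (6530, 7, x2)}
π[floor, budget]: project onto (floor, budget) → {(4, 550), (5, 5780), (6, 4150), (7, 6530), (9, 1270)}

{(4, 550), (5, 5780), (6, 4150), (7, 6530), (9, 1270)}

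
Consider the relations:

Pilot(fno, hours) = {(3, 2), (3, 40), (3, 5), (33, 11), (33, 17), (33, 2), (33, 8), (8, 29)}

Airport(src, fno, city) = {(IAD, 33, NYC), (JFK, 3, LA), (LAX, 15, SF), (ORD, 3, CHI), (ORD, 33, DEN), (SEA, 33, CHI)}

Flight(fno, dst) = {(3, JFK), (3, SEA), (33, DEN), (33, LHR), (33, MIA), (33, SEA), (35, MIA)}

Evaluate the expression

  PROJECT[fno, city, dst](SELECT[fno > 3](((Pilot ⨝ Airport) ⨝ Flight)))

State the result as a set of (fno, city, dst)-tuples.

{(33, CHI, DEN), (33, CHI, LHR), (33, CHI, MIA), (33, CHI, SEA), (33, DEN, DEN), (33, DEN, LHR), (33, DEN, MIA), (33, DEN, SEA), (33, NYC, DEN), (33, NYC, LHR), (33, NYC, MIA), (33, NYC, SEA)}

Joining Pilot and Airport on fno yields {(3, 2, JFK, LA), (3, 2, ORD, CHI), (3, 40, JFK, LA), (3, 40, ORD, CHI), (3, 5, JFK, LA), (3, 5, ORD, CHI), (33, 11, IAD, NYC), (33, 11, ORD, DEN), (33, 11, SEA, CHI), (33, 17, IAD, NYC), (33, 17, ORD, DEN), (33, 17, SEA, CHI), (33, 2, IAD, NYC), (33, 2, ORD, DEN), (33, 2, SEA, CHI), (33, 8, IAD, NYC), (33, 8, ORD, DEN), (33, 8, SEA, CHI)}.
Joining (Pilot ⨝ Airport) and Flight on fno yields {(3, 2, JFK, LA, JFK), (3, 2, JFK, LA, SEA), (3, 2, ORD, CHI, JFK), (3, 2, ORD, CHI, SEA), (3, 40, JFK, LA, JFK), (3, 40, JFK, LA, SEA), (3, 40, ORD, CHI, JFK), (3, 40, ORD, CHI, SEA), (3, 5, JFK, LA, JFK), (3, 5, JFK, LA, SEA), (3, 5, ORD, CHI, JFK), (3, 5, ORD, CHI, SEA), (33, 11, IAD, NYC, DEN), (33, 11, IAD, NYC, LHR), (33, 11, IAD, NYC, MIA), (33, 11, IAD, NYC, SEA), (33, 11, ORD, DEN, DEN), (33, 11, ORD, DEN, LHR), (33, 11, ORD, DEN, MIA), (33, 11, ORD, DEN, SEA), (33, 11, SEA, CHI, DEN), (33, 11, SEA, CHI, LHR), (33, 11, SEA, CHI, MIA), (33, 11, SEA, CHI, SEA), (33, 17, IAD, NYC, DEN), (33, 17, IAD, NYC, LHR), (33, 17, IAD, NYC, MIA), (33, 17, IAD, NYC, SEA), (33, 17, ORD, DEN, DEN), (33, 17, ORD, DEN, LHR), (33, 17, ORD, DEN, MIA), (33, 17, ORD, DEN, SEA), (33, 17, SEA, CHI, DEN), (33, 17, SEA, CHI, LHR), (33, 17, SEA, CHI, MIA), (33, 17, SEA, CHI, SEA), (33, 2, IAD, NYC, DEN), (33, 2, IAD, NYC, LHR), (33, 2, IAD, NYC, MIA), (33, 2, IAD, NYC, SEA), (33, 2, ORD, DEN, DEN), (33, 2, ORD, DEN, LHR), (33, 2, ORD, DEN, MIA), (33, 2, ORD, DEN, SEA), (33, 2, SEA, CHI, DEN), (33, 2, SEA, CHI, LHR), (33, 2, SEA, CHI, MIA), (33, 2, SEA, CHI, SEA), (33, 8, IAD, NYC, DEN), (33, 8, IAD, NYC, LHR), (33, 8, IAD, NYC, MIA), (33, 8, IAD, NYC, SEA), (33, 8, ORD, DEN, DEN), (33, 8, ORD, DEN, LHR), (33, 8, ORD, DEN, MIA), (33, 8, ORD, DEN, SEA), (33, 8, SEA, CHI, DEN), (33, 8, SEA, CHI, LHR), (33, 8, SEA, CHI, MIA), (33, 8, SEA, CHI, SEA)}.
σ[fno > 3]: keep tuples satisfying fno > 3 → {(33, 11, IAD, NYC, DEN), (33, 11, IAD, NYC, LHR), (33, 11, IAD, NYC, MIA), (33, 11, IAD, NYC, SEA), (33, 11, ORD, DEN, DEN), (33, 11, ORD, DEN, LHR), (33, 11, ORD, DEN, MIA), (33, 11, ORD, DEN, SEA), (33, 11, SEA, CHI, DEN), (33, 11, SEA, CHI, LHR), (33, 11, SEA, CHI, MIA), (33, 11, SEA, CHI, SEA), (33, 17, IAD, NYC, DEN), (33, 17, IAD, NYC, LHR), (33, 17, IAD, NYC, MIA), (33, 17, IAD, NYC, SEA), (33, 17, ORD, DEN, DEN), (33, 17, ORD, DEN, LHR), (33, 17, ORD, DEN, MIA), (33, 17, ORD, DEN, SEA), (33, 17, SEA, CHI, DEN), (33, 17, SEA, CHI, LHR), (33, 17, SEA, CHI, MIA), (33, 17, SEA, CHI, SEA), (33, 2, IAD, NYC, DEN), (33, 2, IAD, NYC, LHR), (33, 2, IAD, NYC, MIA), (33, 2, IAD, NYC, SEA), (33, 2, ORD, DEN, DEN), (33, 2, ORD, DEN, LHR), (33, 2, ORD, DEN, MIA), (33, 2, ORD, DEN, SEA), (33, 2, SEA, CHI, DEN), (33, 2, SEA, CHI, LHR), (33, 2, SEA, CHI, MIA), (33, 2, SEA, CHI, SEA), (33, 8, IAD, NYC, DEN), (33, 8, IAD, NYC, LHR), (33, 8, IAD, NYC, MIA), (33, 8, IAD, NYC, SEA), (33, 8, ORD, DEN, DEN), (33, 8, ORD, DEN, LHR), (33, 8, ORD, DEN, MIA), (33, 8, ORD, DEN, SEA), (33, 8, SEA, CHI, DEN), (33, 8, SEA, CHI, LHR), (33, 8, SEA, CHI, MIA), (33, 8, SEA, CHI, SEA)}
π_{fno, city, dst} gives {(33, CHI, DEN), (33, CHI, LHR), (33, CHI, MIA), (33, CHI, SEA), (33, DEN, DEN), (33, DEN, LHR), (33, DEN, MIA), (33, DEN, SEA), (33, NYC, DEN), (33, NYC, LHR), (33, NYC, MIA), (33, NYC, SEA)} (36 duplicate(s) eliminated).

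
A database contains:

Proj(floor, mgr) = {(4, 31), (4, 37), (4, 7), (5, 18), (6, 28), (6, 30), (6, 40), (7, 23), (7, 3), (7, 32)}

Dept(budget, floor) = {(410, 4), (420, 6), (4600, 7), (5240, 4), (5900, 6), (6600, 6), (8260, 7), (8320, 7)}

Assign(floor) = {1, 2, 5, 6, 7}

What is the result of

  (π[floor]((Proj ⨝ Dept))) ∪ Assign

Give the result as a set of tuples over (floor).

{1, 2, 4, 5, 6, 7}

Natural join on floor: {(4, 31, 410), (4, 31, 5240), (4, 37, 410), (4, 37, 5240), (4, 7, 410), (4, 7, 5240), (6, 28, 420), (6, 28, 5900), (6, 28, 6600), (6, 30, 420), (6, 30, 5900), (6, 30, 6600), (6, 40, 420), (6, 40, 5900), (6, 40, 6600), (7, 23, 4600), (7, 23, 8260), (7, 23, 8320), (7, 3, 4600), (7, 3, 8260), (7, 3, 8320), (7, 32, 4600), (7, 32, 8260), (7, 32, 8320)}
Projecting to floor (21 duplicate(s) eliminated): {4, 6, 7}
Set union of the two operands is {1, 2, 4, 5, 6, 7}.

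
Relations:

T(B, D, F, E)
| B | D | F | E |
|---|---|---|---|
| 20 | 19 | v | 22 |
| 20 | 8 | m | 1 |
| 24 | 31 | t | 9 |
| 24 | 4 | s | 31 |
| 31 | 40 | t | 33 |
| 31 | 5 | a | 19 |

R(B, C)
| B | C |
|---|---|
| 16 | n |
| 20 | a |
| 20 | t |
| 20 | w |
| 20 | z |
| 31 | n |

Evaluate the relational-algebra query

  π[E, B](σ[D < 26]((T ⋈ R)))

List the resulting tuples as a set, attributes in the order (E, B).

Joining T and R on B yields {(20, 19, v, 22, a), (20, 19, v, 22, t), (20, 19, v, 22, w), (20, 19, v, 22, z), (20, 8, m, 1, a), (20, 8, m, 1, t), (20, 8, m, 1, w), (20, 8, m, 1, z), (31, 40, t, 33, n), (31, 5, a, 19, n)}.
σ[D < 26]: keep tuples satisfying D < 26 → {(20, 19, v, 22, a), (20, 19, v, 22, t), (20, 19, v, 22, w), (20, 19, v, 22, z), (20, 8, m, 1, a), (20, 8, m, 1, t), (20, 8, m, 1, w), (20, 8, m, 1, z), (31, 5, a, 19, n)}
Keep only column(s) E, B (6 duplicate(s) eliminated): {(1, 20), (19, 31), (22, 20)}

{(1, 20), (19, 31), (22, 20)}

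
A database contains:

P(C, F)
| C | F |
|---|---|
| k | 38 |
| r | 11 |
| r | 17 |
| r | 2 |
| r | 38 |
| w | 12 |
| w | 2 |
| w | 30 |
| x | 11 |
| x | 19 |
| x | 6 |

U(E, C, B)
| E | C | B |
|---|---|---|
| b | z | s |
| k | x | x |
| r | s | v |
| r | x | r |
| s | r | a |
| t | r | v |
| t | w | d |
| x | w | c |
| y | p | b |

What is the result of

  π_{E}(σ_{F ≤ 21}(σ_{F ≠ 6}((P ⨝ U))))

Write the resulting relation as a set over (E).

Natural join on C: {(r, 11, s, a), (r, 11, t, v), (r, 17, s, a), (r, 17, t, v), (r, 2, s, a), (r, 2, t, v), (r, 38, s, a), (r, 38, t, v), (w, 12, t, d), (w, 12, x, c), (w, 2, t, d), (w, 2, x, c), (w, 30, t, d), (w, 30, x, c), (x, 11, k, x), (x, 11, r, r), (x, 19, k, x), (x, 19, r, r), (x, 6, k, x), (x, 6, r, r)}
σ[F ≠ 6]: keep tuples satisfying F ≠ 6 → {(r, 11, s, a), (r, 11, t, v), (r, 17, s, a), (r, 17, t, v), (r, 2, s, a), (r, 2, t, v), (r, 38, s, a), (r, 38, t, v), (w, 12, t, d), (w, 12, x, c), (w, 2, t, d), (w, 2, x, c), (w, 30, t, d), (w, 30, x, c), (x, 11, k, x), (x, 11, r, r), (x, 19, k, x), (x, 19, r, r)}
σ[F ≤ 21]: keep tuples satisfying F ≤ 21 → {(r, 11, s, a), (r, 11, t, v), (r, 17, s, a), (r, 17, t, v), (r, 2, s, a), (r, 2, t, v), (w, 12, t, d), (w, 12, x, c), (w, 2, t, d), (w, 2, x, c), (x, 11, k, x), (x, 11, r, r), (x, 19, k, x), (x, 19, r, r)}
Projecting to E (9 duplicate(s) eliminated): {k, r, s, t, x}

{k, r, s, t, x}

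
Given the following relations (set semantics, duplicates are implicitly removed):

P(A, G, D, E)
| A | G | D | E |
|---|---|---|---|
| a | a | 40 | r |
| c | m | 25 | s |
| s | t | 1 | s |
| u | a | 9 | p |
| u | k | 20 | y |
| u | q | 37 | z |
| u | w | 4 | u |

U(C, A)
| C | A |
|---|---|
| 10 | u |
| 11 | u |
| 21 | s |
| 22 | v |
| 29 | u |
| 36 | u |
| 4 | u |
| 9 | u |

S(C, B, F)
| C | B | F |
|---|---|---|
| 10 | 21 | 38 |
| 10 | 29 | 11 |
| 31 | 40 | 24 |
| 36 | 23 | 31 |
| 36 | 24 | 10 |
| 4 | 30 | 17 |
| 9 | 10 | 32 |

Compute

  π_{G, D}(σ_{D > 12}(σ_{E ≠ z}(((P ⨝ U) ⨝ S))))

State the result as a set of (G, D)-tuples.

Joining P and U on A yields {(s, t, 1, s, 21), (u, a, 9, p, 10), (u, a, 9, p, 11), (u, a, 9, p, 29), (u, a, 9, p, 36), (u, a, 9, p, 4), (u, a, 9, p, 9), (u, k, 20, y, 10), (u, k, 20, y, 11), (u, k, 20, y, 29), (u, k, 20, y, 36), (u, k, 20, y, 4), (u, k, 20, y, 9), (u, q, 37, z, 10), (u, q, 37, z, 11), (u, q, 37, z, 29), (u, q, 37, z, 36), (u, q, 37, z, 4), (u, q, 37, z, 9), (u, w, 4, u, 10), (u, w, 4, u, 11), (u, w, 4, u, 29), (u, w, 4, u, 36), (u, w, 4, u, 4), (u, w, 4, u, 9)}.
Joining (P ⨝ U) and S on C yields {(u, a, 9, p, 10, 21, 38), (u, a, 9, p, 10, 29, 11), (u, a, 9, p, 36, 23, 31), (u, a, 9, p, 36, 24, 10), (u, a, 9, p, 4, 30, 17), (u, a, 9, p, 9, 10, 32), (u, k, 20, y, 10, 21, 38), (u, k, 20, y, 10, 29, 11), (u, k, 20, y, 36, 23, 31), (u, k, 20, y, 36, 24, 10), (u, k, 20, y, 4, 30, 17), (u, k, 20, y, 9, 10, 32), (u, q, 37, z, 10, 21, 38), (u, q, 37, z, 10, 29, 11), (u, q, 37, z, 36, 23, 31), (u, q, 37, z, 36, 24, 10), (u, q, 37, z, 4, 30, 17), (u, q, 37, z, 9, 10, 32), (u, w, 4, u, 10, 21, 38), (u, w, 4, u, 10, 29, 11), (u, w, 4, u, 36, 23, 31), (u, w, 4, u, 36, 24, 10), (u, w, 4, u, 4, 30, 17), (u, w, 4, u, 9, 10, 32)}.
σ[E ≠ z]: keep tuples satisfying E ≠ z → {(u, a, 9, p, 10, 21, 38), (u, a, 9, p, 10, 29, 11), (u, a, 9, p, 36, 23, 31), (u, a, 9, p, 36, 24, 10), (u, a, 9, p, 4, 30, 17), (u, a, 9, p, 9, 10, 32), (u, k, 20, y, 10, 21, 38), (u, k, 20, y, 10, 29, 11), (u, k, 20, y, 36, 23, 31), (u, k, 20, y, 36, 24, 10), (u, k, 20, y, 4, 30, 17), (u, k, 20, y, 9, 10, 32), (u, w, 4, u, 10, 21, 38), (u, w, 4, u, 10, 29, 11), (u, w, 4, u, 36, 23, 31), (u, w, 4, u, 36, 24, 10), (u, w, 4, u, 4, 30, 17), (u, w, 4, u, 9, 10, 32)}
σ[D > 12]: keep tuples satisfying D > 12 → {(u, k, 20, y, 10, 21, 38), (u, k, 20, y, 10, 29, 11), (u, k, 20, y, 36, 23, 31), (u, k, 20, y, 36, 24, 10), (u, k, 20, y, 4, 30, 17), (u, k, 20, y, 9, 10, 32)}
π_{G, D} gives {(k, 20)} (5 duplicate(s) eliminated).

{(k, 20)}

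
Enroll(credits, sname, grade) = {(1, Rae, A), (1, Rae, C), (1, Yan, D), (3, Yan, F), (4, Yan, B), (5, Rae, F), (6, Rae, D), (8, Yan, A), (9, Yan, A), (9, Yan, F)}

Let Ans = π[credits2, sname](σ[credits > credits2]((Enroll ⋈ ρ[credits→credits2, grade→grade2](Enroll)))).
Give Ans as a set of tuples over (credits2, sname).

{(1, Rae), (1, Yan), (3, Yan), (4, Yan), (5, Rae), (8, Yan)}

ρ[credits→credits2, grade→grade2]: schema becomes (credits2, sname, grade2); tuples unchanged.
Joining Enroll and ρ[credits→credits2, grade→grade2](Enroll) on sname yields {(1, Rae, A, 1, A), (1, Rae, A, 1, C), (1, Rae, A, 5, F), (1, Rae, A, 6, D), (1, Rae, C, 1, A), (1, Rae, C, 1, C), (1, Rae, C, 5, F), (1, Rae, C, 6, D), (1, Yan, D, 1, D), (1, Yan, D, 3, F), (1, Yan, D, 4, B), (1, Yan, D, 8, A), (1, Yan, D, 9, A), (1, Yan, D, 9, F), (3, Yan, F, 1, D), (3, Yan, F, 3, F), (3, Yan, F, 4, B), (3, Yan, F, 8, A), (3, Yan, F, 9, A), (3, Yan, F, 9, F), (4, Yan, B, 1, D), (4, Yan, B, 3, F), (4, Yan, B, 4, B), (4, Yan, B, 8, A), (4, Yan, B, 9, A), (4, Yan, B, 9, F), (5, Rae, F, 1, A), (5, Rae, F, 1, C), (5, Rae, F, 5, F), (5, Rae, F, 6, D), (6, Rae, D, 1, A), (6, Rae, D, 1, C), (6, Rae, D, 5, F), (6, Rae, D, 6, D), (8, Yan, A, 1, D), (8, Yan, A, 3, F), (8, Yan, A, 4, B), (8, Yan, A, 8, A), (8, Yan, A, 9, A), (8, Yan, A, 9, F), (9, Yan, A, 1, D), (9, Yan, A, 3, F), (9, Yan, A, 4, B), (9, Yan, A, 8, A), (9, Yan, A, 9, A), (9, Yan, A, 9, F), (9, Yan, F, 1, D), (9, Yan, F, 3, F), (9, Yan, F, 4, B), (9, Yan, F, 8, A), (9, Yan, F, 9, A), (9, Yan, F, 9, F)}.
σ[credits > credits2]: keep tuples satisfying credits > credits2 → {(3, Yan, F, 1, D), (4, Yan, B, 1, D), (4, Yan, B, 3, F), (5, Rae, F, 1, A), (5, Rae, F, 1, C), (6, Rae, D, 1, A), (6, Rae, D, 1, C), (6, Rae, D, 5, F), (8, Yan, A, 1, D), (8, Yan, A, 3, F), (8, Yan, A, 4, B), (9, Yan, A, 1, D), (9, Yan, A, 3, F), (9, Yan, A, 4, B), (9, Yan, A, 8, A), (9, Yan, F, 1, D), (9, Yan, F, 3, F), (9, Yan, F, 4, B), (9, Yan, F, 8, A)}
Projecting to credits2, sname (13 duplicate(s) eliminated): {(1, Rae), (1, Yan), (3, Yan), (4, Yan), (5, Rae), (8, Yan)}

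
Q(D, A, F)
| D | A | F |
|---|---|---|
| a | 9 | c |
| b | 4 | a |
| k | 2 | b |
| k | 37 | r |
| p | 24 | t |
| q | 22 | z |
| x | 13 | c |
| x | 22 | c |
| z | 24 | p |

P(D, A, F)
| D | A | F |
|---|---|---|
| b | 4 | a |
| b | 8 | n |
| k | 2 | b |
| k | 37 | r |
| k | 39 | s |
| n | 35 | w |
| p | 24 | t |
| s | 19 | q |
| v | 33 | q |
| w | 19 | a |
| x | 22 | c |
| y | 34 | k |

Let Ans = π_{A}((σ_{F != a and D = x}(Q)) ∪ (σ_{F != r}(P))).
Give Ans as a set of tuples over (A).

Selection F != a and D = x: {(x, 13, c), (x, 22, c)}
Selection F != r: {(b, 4, a), (b, 8, n), (k, 2, b), (k, 39, s), (n, 35, w), (p, 24, t), (s, 19, q), (v, 33, q), (w, 19, a), (x, 22, c), (y, 34, k)}
Taking the union: {(b, 4, a), (b, 8, n), (k, 2, b), (k, 39, s), (n, 35, w), (p, 24, t), (s, 19, q), (v, 33, q), (w, 19, a), (x, 13, c), (x, 22, c), (y, 34, k)}
π_{A} gives {13, 19, 2, 22, 24, 33, 34, 35, 39, 4, 8} (1 duplicate(s) eliminated).

{13, 19, 2, 22, 24, 33, 34, 35, 39, 4, 8}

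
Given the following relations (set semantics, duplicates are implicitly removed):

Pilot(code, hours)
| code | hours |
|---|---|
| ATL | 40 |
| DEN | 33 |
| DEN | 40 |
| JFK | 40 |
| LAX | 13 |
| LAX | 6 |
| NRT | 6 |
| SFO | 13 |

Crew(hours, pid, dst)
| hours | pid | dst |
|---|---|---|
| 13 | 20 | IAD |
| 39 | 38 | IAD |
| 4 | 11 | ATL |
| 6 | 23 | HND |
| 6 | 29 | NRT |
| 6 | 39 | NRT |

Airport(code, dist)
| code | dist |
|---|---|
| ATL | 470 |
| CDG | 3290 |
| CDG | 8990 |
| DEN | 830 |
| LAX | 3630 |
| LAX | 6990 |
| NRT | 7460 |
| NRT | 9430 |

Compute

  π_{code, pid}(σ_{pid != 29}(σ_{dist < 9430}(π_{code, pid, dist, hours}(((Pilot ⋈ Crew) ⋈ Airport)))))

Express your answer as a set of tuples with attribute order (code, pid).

{(LAX, 20), (LAX, 23), (LAX, 39), (NRT, 23), (NRT, 39)}

Pilot ⋈ Crew (natural join on hours): {(LAX, 13, 20, IAD), (LAX, 6, 23, HND), (LAX, 6, 29, NRT), (LAX, 6, 39, NRT), (NRT, 6, 23, HND), (NRT, 6, 29, NRT), (NRT, 6, 39, NRT), (SFO, 13, 20, IAD)}
(Pilot ⋈ Crew) ⋈ Airport (natural join on code): {(LAX, 13, 20, IAD, 3630), (LAX, 13, 20, IAD, 6990), (LAX, 6, 23, HND, 3630), (LAX, 6, 23, HND, 6990), (LAX, 6, 29, NRT, 3630), (LAX, 6, 29, NRT, 6990), (LAX, 6, 39, NRT, 3630), (LAX, 6, 39, NRT, 6990), (NRT, 6, 23, HND, 7460), (NRT, 6, 23, HND, 9430), (NRT, 6, 29, NRT, 7460), (NRT, 6, 29, NRT, 9430), (NRT, 6, 39, NRT, 7460), (NRT, 6, 39, NRT, 9430)}
Projecting to code, pid, dist, hours: {(LAX, 20, 3630, 13), (LAX, 20, 6990, 13), (LAX, 23, 3630, 6), (LAX, 23, 6990, 6), (LAX, 29, 3630, 6), (LAX, 29, 6990, 6), (LAX, 39, 3630, 6), (LAX, 39, 6990, 6), (NRT, 23, 7460, 6), (NRT, 23, 9430, 6), (NRT, 29, 7460, 6), (NRT, 29, 9430, 6), (NRT, 39, 7460, 6), (NRT, 39, 9430, 6)}
Selection dist < 9430: {(LAX, 20, 3630, 13), (LAX, 20, 6990, 13), (LAX, 23, 3630, 6), (LAX, 23, 6990, 6), (LAX, 29, 3630, 6), (LAX, 29, 6990, 6), (LAX, 39, 3630, 6), (LAX, 39, 6990, 6), (NRT, 23, 7460, 6), (NRT, 29, 7460, 6), (NRT, 39, 7460, 6)}
Selection pid != 29: {(LAX, 20, 3630, 13), (LAX, 20, 6990, 13), (LAX, 23, 3630, 6), (LAX, 23, 6990, 6), (LAX, 39, 3630, 6), (LAX, 39, 6990, 6), (NRT, 23, 7460, 6), (NRT, 39, 7460, 6)}
Projecting to code, pid (3 duplicate(s) eliminated): {(LAX, 20), (LAX, 23), (LAX, 39), (NRT, 23), (NRT, 39)}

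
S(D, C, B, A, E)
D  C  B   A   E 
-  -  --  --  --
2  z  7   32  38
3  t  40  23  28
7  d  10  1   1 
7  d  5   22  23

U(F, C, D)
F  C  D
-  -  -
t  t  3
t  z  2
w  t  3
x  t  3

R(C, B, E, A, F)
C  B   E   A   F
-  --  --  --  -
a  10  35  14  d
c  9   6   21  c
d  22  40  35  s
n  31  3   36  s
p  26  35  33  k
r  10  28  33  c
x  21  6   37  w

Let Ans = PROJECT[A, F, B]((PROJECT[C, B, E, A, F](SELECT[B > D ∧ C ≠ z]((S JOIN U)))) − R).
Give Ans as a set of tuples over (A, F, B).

S ⋈ U (natural join on D, C): {(2, z, 7, 32, 38, t), (3, t, 40, 23, 28, t), (3, t, 40, 23, 28, w), (3, t, 40, 23, 28, x)}
Filtering on B > D ∧ C ≠ z leaves {(3, t, 40, 23, 28, t), (3, t, 40, 23, 28, w), (3, t, 40, 23, 28, x)}.
π[C, B, E, A, F]: project onto (C, B, E, A, F) → {(t, 40, 28, 23, t), (t, 40, 28, 23, w), (t, 40, 28, 23, x)}
Difference: {(t, 40, 28, 23, t), (t, 40, 28, 23, w), (t, 40, 28, 23, x)} with {(a, 10, 35, 14, d), (c, 9, 6, 21, c), (d, 22, 40, 35, s), (n, 31, 3, 36, s), (p, 26, 35, 33, k), (r, 10, 28, 33, c), (x, 21, 6, 37, w)} → {(t, 40, 28, 23, t), (t, 40, 28, 23, w), (t, 40, 28, 23, x)}
π[A, F, B]: project onto (A, F, B) → {(23, t, 40), (23, w, 40), (23, x, 40)}

{(23, t, 40), (23, w, 40), (23, x, 40)}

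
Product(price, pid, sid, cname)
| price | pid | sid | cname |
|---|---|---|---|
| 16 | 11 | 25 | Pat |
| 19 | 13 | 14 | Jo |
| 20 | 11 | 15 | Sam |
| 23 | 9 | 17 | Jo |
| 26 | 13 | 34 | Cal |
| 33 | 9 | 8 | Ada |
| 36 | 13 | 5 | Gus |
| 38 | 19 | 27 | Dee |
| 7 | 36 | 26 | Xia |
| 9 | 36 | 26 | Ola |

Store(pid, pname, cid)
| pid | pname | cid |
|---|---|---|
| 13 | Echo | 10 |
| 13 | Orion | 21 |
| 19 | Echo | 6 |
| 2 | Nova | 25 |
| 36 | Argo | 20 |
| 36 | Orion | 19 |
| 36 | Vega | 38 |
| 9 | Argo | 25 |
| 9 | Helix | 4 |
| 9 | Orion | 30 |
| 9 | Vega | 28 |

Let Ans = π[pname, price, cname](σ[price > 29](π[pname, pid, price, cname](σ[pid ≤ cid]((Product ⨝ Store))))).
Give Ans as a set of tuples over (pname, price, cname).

{(Argo, 33, Ada), (Orion, 33, Ada), (Orion, 36, Gus), (Vega, 33, Ada)}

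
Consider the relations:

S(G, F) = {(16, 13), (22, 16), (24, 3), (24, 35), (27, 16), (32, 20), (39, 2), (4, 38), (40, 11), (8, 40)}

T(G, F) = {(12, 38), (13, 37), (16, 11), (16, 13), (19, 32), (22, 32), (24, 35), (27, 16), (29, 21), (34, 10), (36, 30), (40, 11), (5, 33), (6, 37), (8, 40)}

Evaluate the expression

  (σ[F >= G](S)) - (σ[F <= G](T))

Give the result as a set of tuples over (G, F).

Apply σ_{F >= G}; surviving tuples: {(24, 35), (4, 38), (8, 40)}
Apply σ_{F <= G}; surviving tuples: {(16, 11), (16, 13), (27, 16), (29, 21), (34, 10), (36, 30), (40, 11)}
Difference: {(24, 35), (4, 38), (8, 40)} with {(16, 11), (16, 13), (27, 16), (29, 21), (34, 10), (36, 30), (40, 11)} → {(24, 35), (4, 38), (8, 40)}

{(24, 35), (4, 38), (8, 40)}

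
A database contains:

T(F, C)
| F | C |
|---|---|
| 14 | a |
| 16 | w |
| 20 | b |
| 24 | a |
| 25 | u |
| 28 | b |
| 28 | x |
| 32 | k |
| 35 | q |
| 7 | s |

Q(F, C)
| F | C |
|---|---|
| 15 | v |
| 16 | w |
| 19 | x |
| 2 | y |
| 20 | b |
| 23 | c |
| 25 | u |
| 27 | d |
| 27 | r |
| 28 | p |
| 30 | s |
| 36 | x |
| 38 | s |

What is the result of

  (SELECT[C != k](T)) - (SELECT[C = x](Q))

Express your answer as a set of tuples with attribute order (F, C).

Filtering on C != k leaves {(14, a), (16, w), (20, b), (24, a), (25, u), (28, b), (28, x), (35, q), (7, s)}.
Filtering on C = x leaves {(19, x), (36, x)}.
Taking the difference: {(14, a), (16, w), (20, b), (24, a), (25, u), (28, b), (28, x), (35, q), (7, s)}

{(14, a), (16, w), (20, b), (24, a), (25, u), (28, b), (28, x), (35, q), (7, s)}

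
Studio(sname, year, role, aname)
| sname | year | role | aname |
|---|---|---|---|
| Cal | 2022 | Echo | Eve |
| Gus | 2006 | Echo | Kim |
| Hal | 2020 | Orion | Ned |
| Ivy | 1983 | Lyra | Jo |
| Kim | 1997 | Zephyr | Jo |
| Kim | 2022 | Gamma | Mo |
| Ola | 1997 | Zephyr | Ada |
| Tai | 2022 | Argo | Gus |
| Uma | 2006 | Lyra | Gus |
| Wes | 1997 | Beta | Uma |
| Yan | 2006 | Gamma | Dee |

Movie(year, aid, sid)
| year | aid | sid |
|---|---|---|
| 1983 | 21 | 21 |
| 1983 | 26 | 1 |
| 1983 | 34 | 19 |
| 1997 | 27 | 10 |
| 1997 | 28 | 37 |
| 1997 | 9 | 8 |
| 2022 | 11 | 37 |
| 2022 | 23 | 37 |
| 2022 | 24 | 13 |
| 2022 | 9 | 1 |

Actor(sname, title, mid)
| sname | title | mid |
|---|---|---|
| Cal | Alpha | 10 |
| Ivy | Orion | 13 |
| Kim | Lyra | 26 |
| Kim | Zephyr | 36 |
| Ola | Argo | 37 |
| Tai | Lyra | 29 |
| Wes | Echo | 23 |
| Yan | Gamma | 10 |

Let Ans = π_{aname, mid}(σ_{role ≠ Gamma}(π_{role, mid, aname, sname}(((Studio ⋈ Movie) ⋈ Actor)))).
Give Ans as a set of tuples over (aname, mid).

Studio ⋈ Movie (natural join on year): {(Cal, 2022, Echo, Eve, 11, 37), (Cal, 2022, Echo, Eve, 23, 37), (Cal, 2022, Echo, Eve, 24, 13), (Cal, 2022, Echo, Eve, 9, 1), (Ivy, 1983, Lyra, Jo, 21, 21), (Ivy, 1983, Lyra, Jo, 26, 1), (Ivy, 1983, Lyra, Jo, 34, 19), (Kim, 1997, Zephyr, Jo, 27, 10), (Kim, 1997, Zephyr, Jo, 28, 37), (Kim, 1997, Zephyr, Jo, 9, 8), (Kim, 2022, Gamma, Mo, 11, 37), (Kim, 2022, Gamma, Mo, 23, 37), (Kim, 2022, Gamma, Mo, 24, 13), (Kim, 2022, Gamma, Mo, 9, 1), (Ola, 1997, Zephyr, Ada, 27, 10), (Ola, 1997, Zephyr, Ada, 28, 37), (Ola, 1997, Zephyr, Ada, 9, 8), (Tai, 2022, Argo, Gus, 11, 37), (Tai, 2022, Argo, Gus, 23, 37), (Tai, 2022, Argo, Gus, 24, 13), (Tai, 2022, Argo, Gus, 9, 1), (Wes, 1997, Beta, Uma, 27, 10), (Wes, 1997, Beta, Uma, 28, 37), (Wes, 1997, Beta, Uma, 9, 8)}
(Studio ⋈ Movie) ⋈ Actor (natural join on sname): {(Cal, 2022, Echo, Eve, 11, 37, Alpha, 10), (Cal, 2022, Echo, Eve, 23, 37, Alpha, 10), (Cal, 2022, Echo, Eve, 24, 13, Alpha, 10), (Cal, 2022, Echo, Eve, 9, 1, Alpha, 10), (Ivy, 1983, Lyra, Jo, 21, 21, Orion, 13), (Ivy, 1983, Lyra, Jo, 26, 1, Orion, 13), (Ivy, 1983, Lyra, Jo, 34, 19, Orion, 13), (Kim, 1997, Zephyr, Jo, 27, 10, Lyra, 26), (Kim, 1997, Zephyr, Jo, 27, 10, Zephyr, 36), (Kim, 1997, Zephyr, Jo, 28, 37, Lyra, 26), (Kim, 1997, Zephyr, Jo, 28, 37, Zephyr, 36), (Kim, 1997, Zephyr, Jo, 9, 8, Lyra, 26), (Kim, 1997, Zephyr, Jo, 9, 8, Zephyr, 36), (Kim, 2022, Gamma, Mo, 11, 37, Lyra, 26), (Kim, 2022, Gamma, Mo, 11, 37, Zephyr, 36), (Kim, 2022, Gamma, Mo, 23, 37, Lyra, 26), (Kim, 2022, Gamma, Mo, 23, 37, Zephyr, 36), (Kim, 2022, Gamma, Mo, 24, 13, Lyra, 26), (Kim, 2022, Gamma, Mo, 24, 13, Zephyr, 36), (Kim, 2022, Gamma, Mo, 9, 1, Lyra, 26), (Kim, 2022, Gamma, Mo, 9, 1, Zephyr, 36), (Ola, 1997, Zephyr, Ada, 27, 10, Argo, 37), (Ola, 1997, Zephyr, Ada, 28, 37, Argo, 37), (Ola, 1997, Zephyr, Ada, 9, 8, Argo, 37), (Tai, 2022, Argo, Gus, 11, 37, Lyra, 29), (Tai, 2022, Argo, Gus, 23, 37, Lyra, 29), (Tai, 2022, Argo, Gus, 24, 13, Lyra, 29), (Tai, 2022, Argo, Gus, 9, 1, Lyra, 29), (Wes, 1997, Beta, Uma, 27, 10, Echo, 23), (Wes, 1997, Beta, Uma, 28, 37, Echo, 23), (Wes, 1997, Beta, Uma, 9, 8, Echo, 23)}
π[role, mid, aname, sname]: project onto (role, mid, aname, sname) (22 duplicate(s) eliminated) → {(Argo, 29, Gus, Tai), (Beta, 23, Uma, Wes), (Echo, 10, Eve, Cal), (Gamma, 26, Mo, Kim), (Gamma, 36, Mo, Kim), (Lyra, 13, Jo, Ivy), (Zephyr, 26, Jo, Kim), (Zephyr, 36, Jo, Kim), (Zephyr, 37, Ada, Ola)}
Apply σ_{role ≠ Gamma}; surviving tuples: {(Argo, 29, Gus, Tai), (Beta, 23, Uma, Wes), (Echo, 10, Eve, Cal), (Lyra, 13, Jo, Ivy), (Zephyr, 26, Jo, Kim), (Zephyr, 36, Jo, Kim), (Zephyr, 37, Ada, Ola)}
π[aname, mid]: project onto (aname, mid) → {(Ada, 37), (Eve, 10), (Gus, 29), (Jo, 13), (Jo, 26), (Jo, 36), (Uma, 23)}

{(Ada, 37), (Eve, 10), (Gus, 29), (Jo, 13), (Jo, 26), (Jo, 36), (Uma, 23)}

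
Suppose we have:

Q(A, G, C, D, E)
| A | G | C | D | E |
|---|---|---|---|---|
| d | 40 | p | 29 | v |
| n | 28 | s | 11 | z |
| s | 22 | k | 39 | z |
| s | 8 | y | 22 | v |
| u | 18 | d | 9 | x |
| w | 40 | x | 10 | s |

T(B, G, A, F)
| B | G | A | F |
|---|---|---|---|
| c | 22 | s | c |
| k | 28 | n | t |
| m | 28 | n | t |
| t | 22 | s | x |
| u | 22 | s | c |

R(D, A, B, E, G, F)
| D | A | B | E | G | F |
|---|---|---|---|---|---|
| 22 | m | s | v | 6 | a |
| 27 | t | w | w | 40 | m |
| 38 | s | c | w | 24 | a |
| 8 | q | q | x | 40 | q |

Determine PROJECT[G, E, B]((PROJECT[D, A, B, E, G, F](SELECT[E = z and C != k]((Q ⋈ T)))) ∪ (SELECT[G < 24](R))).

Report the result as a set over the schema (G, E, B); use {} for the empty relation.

{(28, z, k), (28, z, m), (6, v, s)}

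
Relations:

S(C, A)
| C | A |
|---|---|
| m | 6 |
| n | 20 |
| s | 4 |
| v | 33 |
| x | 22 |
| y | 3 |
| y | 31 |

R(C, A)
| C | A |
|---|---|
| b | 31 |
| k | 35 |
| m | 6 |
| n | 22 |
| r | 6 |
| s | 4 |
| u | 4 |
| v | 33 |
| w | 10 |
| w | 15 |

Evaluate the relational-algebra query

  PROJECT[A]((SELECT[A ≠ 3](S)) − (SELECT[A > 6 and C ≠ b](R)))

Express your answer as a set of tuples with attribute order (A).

Apply σ_{A ≠ 3}; surviving tuples: {(m, 6), (n, 20), (s, 4), (v, 33), (x, 22), (y, 31)}
Apply σ_{A > 6 and C ≠ b}; surviving tuples: {(k, 35), (n, 22), (v, 33), (w, 10), (w, 15)}
Taking the difference: {(m, 6), (n, 20), (s, 4), (x, 22), (y, 31)}
π_{A} gives {20, 22, 31, 4, 6}.

{20, 22, 31, 4, 6}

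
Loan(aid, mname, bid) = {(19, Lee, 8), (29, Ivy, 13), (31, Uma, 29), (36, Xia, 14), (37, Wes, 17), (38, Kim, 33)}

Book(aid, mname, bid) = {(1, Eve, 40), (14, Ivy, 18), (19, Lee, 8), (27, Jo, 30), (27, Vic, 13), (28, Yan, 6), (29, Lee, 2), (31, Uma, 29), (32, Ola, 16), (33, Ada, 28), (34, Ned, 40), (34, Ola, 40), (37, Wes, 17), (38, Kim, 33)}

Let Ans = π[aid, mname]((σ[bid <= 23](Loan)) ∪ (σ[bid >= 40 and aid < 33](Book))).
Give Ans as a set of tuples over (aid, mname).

{(1, Eve), (19, Lee), (29, Ivy), (36, Xia), (37, Wes)}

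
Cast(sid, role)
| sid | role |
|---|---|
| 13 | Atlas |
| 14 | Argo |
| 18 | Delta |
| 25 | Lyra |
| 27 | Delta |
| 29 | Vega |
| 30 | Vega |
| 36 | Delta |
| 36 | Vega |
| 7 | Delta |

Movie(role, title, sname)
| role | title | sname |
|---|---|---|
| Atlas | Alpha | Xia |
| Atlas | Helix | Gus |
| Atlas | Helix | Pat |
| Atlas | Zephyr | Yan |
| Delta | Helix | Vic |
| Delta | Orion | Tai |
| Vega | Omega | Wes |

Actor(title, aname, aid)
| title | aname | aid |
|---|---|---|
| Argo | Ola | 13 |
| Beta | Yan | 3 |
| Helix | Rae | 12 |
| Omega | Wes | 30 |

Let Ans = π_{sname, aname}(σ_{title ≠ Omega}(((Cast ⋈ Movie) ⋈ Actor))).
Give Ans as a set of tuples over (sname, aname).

{(Gus, Rae), (Pat, Rae), (Vic, Rae)}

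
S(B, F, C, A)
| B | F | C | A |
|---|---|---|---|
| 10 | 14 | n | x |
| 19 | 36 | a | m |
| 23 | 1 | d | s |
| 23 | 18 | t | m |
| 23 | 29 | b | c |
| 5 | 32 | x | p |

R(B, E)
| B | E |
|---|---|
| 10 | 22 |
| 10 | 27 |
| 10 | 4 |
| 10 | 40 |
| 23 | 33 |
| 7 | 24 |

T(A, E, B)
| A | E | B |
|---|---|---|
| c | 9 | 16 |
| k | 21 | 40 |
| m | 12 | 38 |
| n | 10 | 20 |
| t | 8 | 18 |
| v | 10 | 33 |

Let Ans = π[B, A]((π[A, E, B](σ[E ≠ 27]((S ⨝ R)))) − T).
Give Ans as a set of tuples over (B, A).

Joining S and R on B yields {(10, 14, n, x, 22), (10, 14, n, x, 27), (10, 14, n, x, 4), (10, 14, n, x, 40), (23, 1, d, s, 33), (23, 18, t, m, 33), (23, 29, b, c, 33)}.
Apply σ_{E ≠ 27}; surviving tuples: {(10, 14, n, x, 22), (10, 14, n, x, 4), (10, 14, n, x, 40), (23, 1, d, s, 33), (23, 18, t, m, 33), (23, 29, b, c, 33)}
π[A, E, B]: project onto (A, E, B) → {(c, 33, 23), (m, 33, 23), (s, 33, 23), (x, 22, 10), (x, 4, 10), (x, 40, 10)}
Difference: {(c, 33, 23), (m, 33, 23), (s, 33, 23), (x, 22, 10), (x, 4, 10), (x, 40, 10)} with {(c, 9, 16), (k, 21, 40), (m, 12, 38), (n, 10, 20), (t, 8, 18), (v, 10, 33)} → {(c, 33, 23), (m, 33, 23), (s, 33, 23), (x, 22, 10), (x, 4, 10), (x, 40, 10)}
π[B, A]: project onto (B, A) (2 duplicate(s) eliminated) → {(10, x), (23, c), (23, m), (23, s)}

{(10, x), (23, c), (23, m), (23, s)}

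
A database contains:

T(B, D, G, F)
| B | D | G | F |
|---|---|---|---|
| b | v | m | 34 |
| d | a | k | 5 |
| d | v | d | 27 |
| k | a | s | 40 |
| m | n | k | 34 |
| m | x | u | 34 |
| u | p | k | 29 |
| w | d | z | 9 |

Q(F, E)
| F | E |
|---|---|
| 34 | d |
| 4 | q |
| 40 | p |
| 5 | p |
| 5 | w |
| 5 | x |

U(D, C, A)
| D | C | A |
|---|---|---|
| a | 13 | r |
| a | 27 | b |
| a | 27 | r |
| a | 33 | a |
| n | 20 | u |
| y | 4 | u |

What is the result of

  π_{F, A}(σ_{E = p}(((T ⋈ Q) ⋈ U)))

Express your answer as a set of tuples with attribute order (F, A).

{(40, a), (40, b), (40, r), (5, a), (5, b), (5, r)}

T ⋈ Q (natural join on F): {(b, v, m, 34, d), (d, a, k, 5, p), (d, a, k, 5, w), (d, a, k, 5, x), (k, a, s, 40, p), (m, n, k, 34, d), (m, x, u, 34, d)}
(T ⋈ Q) ⋈ U (natural join on D): {(d, a, k, 5, p, 13, r), (d, a, k, 5, p, 27, b), (d, a, k, 5, p, 27, r), (d, a, k, 5, p, 33, a), (d, a, k, 5, w, 13, r), (d, a, k, 5, w, 27, b), (d, a, k, 5, w, 27, r), (d, a, k, 5, w, 33, a), (d, a, k, 5, x, 13, r), (d, a, k, 5, x, 27, b), (d, a, k, 5, x, 27, r), (d, a, k, 5, x, 33, a), (k, a, s, 40, p, 13, r), (k, a, s, 40, p, 27, b), (k, a, s, 40, p, 27, r), (k, a, s, 40, p, 33, a), (m, n, k, 34, d, 20, u)}
Apply σ_{E = p}; surviving tuples: {(d, a, k, 5, p, 13, r), (d, a, k, 5, p, 27, b), (d, a, k, 5, p, 27, r), (d, a, k, 5, p, 33, a), (k, a, s, 40, p, 13, r), (k, a, s, 40, p, 27, b), (k, a, s, 40, p, 27, r), (k, a, s, 40, p, 33, a)}
π_{F, A} gives {(40, a), (40, b), (40, r), (5, a), (5, b), (5, r)} (2 duplicate(s) eliminated).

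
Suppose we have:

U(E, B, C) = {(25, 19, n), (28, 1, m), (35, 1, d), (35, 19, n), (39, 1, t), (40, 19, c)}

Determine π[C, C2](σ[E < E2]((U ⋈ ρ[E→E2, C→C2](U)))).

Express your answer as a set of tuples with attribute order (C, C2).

{(d, t), (m, d), (m, t), (n, c), (n, n)}

ρ[E→E2, C→C2]: schema becomes (E2, B, C2); tuples unchanged.
Natural join on B: {(25, 19, n, 25, n), (25, 19, n, 35, n), (25, 19, n, 40, c), (28, 1, m, 28, m), (28, 1, m, 35, d), (28, 1, m, 39, t), (35, 1, d, 28, m), (35, 1, d, 35, d), (35, 1, d, 39, t), (35, 19, n, 25, n), (35, 19, n, 35, n), (35, 19, n, 40, c), (39, 1, t, 28, m), (39, 1, t, 35, d), (39, 1, t, 39, t), (40, 19, c, 25, n), (40, 19, c, 35, n), (40, 19, c, 40, c)}
Selection E < E2: {(25, 19, n, 35, n), (25, 19, n, 40, c), (28, 1, m, 35, d), (28, 1, m, 39, t), (35, 1, d, 39, t), (35, 19, n, 40, c)}
π_{C, C2} gives {(d, t), (m, d), (m, t), (n, c), (n, n)} (1 duplicate(s) eliminated).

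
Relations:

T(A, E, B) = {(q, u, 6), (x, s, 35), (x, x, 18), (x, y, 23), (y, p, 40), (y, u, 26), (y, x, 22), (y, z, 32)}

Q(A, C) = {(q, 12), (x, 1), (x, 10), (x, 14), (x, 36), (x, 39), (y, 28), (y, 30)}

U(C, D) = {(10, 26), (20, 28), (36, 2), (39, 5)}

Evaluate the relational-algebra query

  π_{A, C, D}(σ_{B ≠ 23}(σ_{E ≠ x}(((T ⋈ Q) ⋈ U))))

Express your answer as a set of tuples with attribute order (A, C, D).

Natural join on A: {(q, u, 6, 12), (x, s, 35, 1), (x, s, 35, 10), (x, s, 35, 14), (x, s, 35, 36), (x, s, 35, 39), (x, x, 18, 1), (x, x, 18, 10), (x, x, 18, 14), (x, x, 18, 36), (x, x, 18, 39), (x, y, 23, 1), (x, y, 23, 10), (x, y, 23, 14), (x, y, 23, 36), (x, y, 23, 39), (y, p, 40, 28), (y, p, 40, 30), (y, u, 26, 28), (y, u, 26, 30), (y, x, 22, 28), (y, x, 22, 30), (y, z, 32, 28), (y, z, 32, 30)}
Natural join on C: {(x, s, 35, 10, 26), (x, s, 35, 36, 2), (x, s, 35, 39, 5), (x, x, 18, 10, 26), (x, x, 18, 36, 2), (x, x, 18, 39, 5), (x, y, 23, 10, 26), (x, y, 23, 36, 2), (x, y, 23, 39, 5)}
Apply σ_{E ≠ x}; surviving tuples: {(x, s, 35, 10, 26), (x, s, 35, 36, 2), (x, s, 35, 39, 5), (x, y, 23, 10, 26), (x, y, 23, 36, 2), (x, y, 23, 39, 5)}
Apply σ_{B ≠ 23}; surviving tuples: {(x, s, 35, 10, 26), (x, s, 35, 36, 2), (x, s, 35, 39, 5)}
Keep only column(s) A, C, D: {(x, 10, 26), (x, 36, 2), (x, 39, 5)}

{(x, 10, 26), (x, 36, 2), (x, 39, 5)}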